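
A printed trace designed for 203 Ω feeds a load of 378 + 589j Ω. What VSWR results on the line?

Γ = (Z_L − Z_0)/(Z_L + Z_0) = (175 + j589)/(581 + j589)
|Γ| = 614/827 = 0.743
VSWR = (1 + |Γ|)/(1 − |Γ|) = 1.74/0.257

VSWR ≈ 6.77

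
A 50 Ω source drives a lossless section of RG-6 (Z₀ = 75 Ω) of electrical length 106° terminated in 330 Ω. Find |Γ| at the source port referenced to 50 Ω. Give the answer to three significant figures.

tan(βl) = -3.49
Z_in = Z_0·(Z_L + jZ_0·tanβl)/(Z_0 + jZ_L·tanβl) = 18.4 + j20.3 Ω
Γ_s = (Z_in − Z_s)/(Z_in + Z_s) = (-31.6 + j20.3)/(68.4 + j20.3), |Γ_s| = 0.527

|Γ| ≈ 0.527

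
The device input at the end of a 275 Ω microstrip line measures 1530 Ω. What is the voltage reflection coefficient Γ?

Γ = (Z_L − Z_0)/(Z_L + Z_0) = (1530 − 275)/(1530 + 275) = 1255/1805

Γ = 0.695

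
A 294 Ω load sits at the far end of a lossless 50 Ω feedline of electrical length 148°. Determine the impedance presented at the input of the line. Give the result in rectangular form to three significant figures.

Z_in ≈ 28.2 + j72.3 Ω

tan(βl) = tan(148°) = -0.625
Z_in = Z_0·(Z_L + jZ_0·tanβl)/(Z_0 + jZ_L·tanβl)
     = 50·(294 − j31.2)/(50 − j184)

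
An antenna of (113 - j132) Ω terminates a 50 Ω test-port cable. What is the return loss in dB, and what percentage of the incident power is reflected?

RL ≈ 3.13 dB; 48.6% of incident power reflected

Γ = (63 − j132)/(163 − j132), |Γ| = 0.697
RL = −20·log₁₀(0.697) = 3.13 dB
P_refl/P_inc = |Γ|² = 0.486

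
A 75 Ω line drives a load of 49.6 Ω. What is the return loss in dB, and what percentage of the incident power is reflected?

Γ = (49.6 − 75)/(49.6 + 75) = -0.204
RL = −20·log₁₀(0.204) = 13.8 dB
P_refl/P_inc = |Γ|² = 0.0416

RL ≈ 13.8 dB; 4.16% of incident power reflected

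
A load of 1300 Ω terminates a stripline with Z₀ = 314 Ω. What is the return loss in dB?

Γ = (1300 − 314)/(1300 + 314) = 0.611
RL = −20·log₁₀|Γ| = −20·log₁₀(0.611)

RL ≈ 4.28 dB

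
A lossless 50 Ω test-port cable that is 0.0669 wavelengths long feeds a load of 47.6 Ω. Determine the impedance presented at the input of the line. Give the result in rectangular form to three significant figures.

βl = 2π × 0.0669 = 24.1°
tan(βl) = tan(24.1°) = 0.447
Z_in = Z_0·(Z_L + jZ_0·tanβl)/(Z_0 + jZ_L·tanβl)
     = 50·(47.6 + j22.3)/(50 + j21.3)

Z_in ≈ 48.4 + j1.77 Ω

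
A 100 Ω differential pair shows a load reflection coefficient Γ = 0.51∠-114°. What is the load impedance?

Z_L = Z_0·(1 + Γ)/(1 − Γ) = 100·(0.793 − j0.466)/(1.21 + j0.466)

Z_L ≈ 44.2 − j55.6 Ω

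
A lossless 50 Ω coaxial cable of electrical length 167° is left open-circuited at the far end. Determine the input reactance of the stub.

X_in ≈ 217 Ω (inductive)

tan(βl) = -0.231
For an open-circuited stub, Z_in = −jZ_0·cot(βl) = −jZ_0/tan(βl)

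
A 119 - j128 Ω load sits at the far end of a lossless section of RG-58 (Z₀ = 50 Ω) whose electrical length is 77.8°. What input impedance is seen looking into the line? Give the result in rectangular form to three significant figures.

tan(βl) = tan(77.8°) = 4.63
Z_in = Z_0·(Z_L + jZ_0·tanβl)/(Z_0 + jZ_L·tanβl)
     = 50·(119 + j103)/(642 + j550)

Z_in ≈ 9.32 + j0.0558 Ω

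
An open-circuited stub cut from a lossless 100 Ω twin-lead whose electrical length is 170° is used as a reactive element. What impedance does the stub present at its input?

Z_in ≈ +j567 Ω

tan(βl) = -0.176
For an open-circuited stub, Z_in = −jZ_0·cot(βl) = −jZ_0/tan(βl)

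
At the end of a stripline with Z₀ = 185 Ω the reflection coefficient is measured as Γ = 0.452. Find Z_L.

Z_L = Z_0·(1 + Γ)/(1 − Γ) = 185·(1.45)/(0.548)

Z_L ≈ 490 Ω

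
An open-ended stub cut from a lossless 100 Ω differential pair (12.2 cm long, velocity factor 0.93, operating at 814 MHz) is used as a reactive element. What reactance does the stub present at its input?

λ = v/f = 0.93·c / 814 MHz = 0.343 m
βl = 2π·l/λ = 2π × 0.356 = 128°
tan(βl) = -1.27
For an open-ended stub, Z_in = −jZ_0·cot(βl) = −jZ_0/tan(βl)

X_in ≈ 78.5 Ω (inductive)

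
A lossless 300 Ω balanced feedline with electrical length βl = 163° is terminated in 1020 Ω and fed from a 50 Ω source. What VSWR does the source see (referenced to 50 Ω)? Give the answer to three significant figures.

VSWR ≈ 18.8

tan(βl) = -0.306
Z_in = Z_0·(Z_L + jZ_0·tanβl)/(Z_0 + jZ_L·tanβl) = 536 + j466 Ω
Γ_s = (Z_in − Z_s)/(Z_in + Z_s) = (486 + j466)/(586 + j466), |Γ_s| = 0.899
VSWR = (1 + |Γ_s|)/(1 − |Γ_s|)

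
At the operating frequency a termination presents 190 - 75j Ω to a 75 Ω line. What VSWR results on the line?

VSWR ≈ 2.99

Γ = (Z_L − Z_0)/(Z_L + Z_0) = (115 − j75)/(265 − j75)
|Γ| = 137/275 = 0.499
VSWR = (1 + |Γ|)/(1 − |Γ|) = 1.5/0.501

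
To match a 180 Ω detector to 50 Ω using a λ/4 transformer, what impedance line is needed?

Z_qwt ≈ 94.9 Ω

Z_qwt = √(Z_0·R_L) = √(50 × 180) = √9000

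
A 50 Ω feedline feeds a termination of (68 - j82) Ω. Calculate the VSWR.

Γ = (Z_L − Z_0)/(Z_L + Z_0) = (18 − j82)/(118 − j82)
|Γ| = 84/144 = 0.584
VSWR = (1 + |Γ|)/(1 − |Γ|) = 1.58/0.416

VSWR ≈ 3.81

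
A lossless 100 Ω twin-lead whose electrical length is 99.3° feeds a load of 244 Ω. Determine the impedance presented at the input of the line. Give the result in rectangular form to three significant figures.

tan(βl) = tan(99.3°) = -6.11
Z_in = Z_0·(Z_L + jZ_0·tanβl)/(Z_0 + jZ_L·tanβl)
     = 100·(244 − j611)/(100 − j1490)

Z_in ≈ 41.9 + j13.6 Ω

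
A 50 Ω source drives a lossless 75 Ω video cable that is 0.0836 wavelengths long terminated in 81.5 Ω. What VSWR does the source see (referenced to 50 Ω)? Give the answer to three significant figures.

VSWR ≈ 1.57

βl = 2π × 0.0836 = 30.1°
tan(βl) = 0.58
Z_in = Z_0·(Z_L + jZ_0·tanβl)/(Z_0 + jZ_L·tanβl) = 78 − j5.63 Ω
Γ_s = (Z_in − Z_s)/(Z_in + Z_s) = (28 − j5.63)/(128 − j5.63), |Γ_s| = 0.223
VSWR = (1 + |Γ_s|)/(1 − |Γ_s|)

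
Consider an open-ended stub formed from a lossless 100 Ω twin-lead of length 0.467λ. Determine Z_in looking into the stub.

Z_in ≈ +j475 Ω

βl = 2π × 0.467 = 168°
tan(βl) = -0.21
For an open-ended stub, Z_in = −jZ_0·cot(βl) = −jZ_0/tan(βl)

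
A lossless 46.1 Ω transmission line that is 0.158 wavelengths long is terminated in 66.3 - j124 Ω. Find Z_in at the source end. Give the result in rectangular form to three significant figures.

βl = 2π × 0.158 = 56.9°
tan(βl) = tan(56.9°) = 1.53
Z_in = Z_0·(Z_L + jZ_0·tanβl)/(Z_0 + jZ_L·tanβl)
     = 46.1·(66.3 − j53.3)/(236 + j102)

Z_in ≈ 7.14 − j13.5 Ω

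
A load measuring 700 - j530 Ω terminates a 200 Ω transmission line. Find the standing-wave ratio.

VSWR ≈ 5.61

Γ = (Z_L − Z_0)/(Z_L + Z_0) = (500 − j530)/(900 − j530)
|Γ| = 729/1040 = 0.698
VSWR = (1 + |Γ|)/(1 − |Γ|) = 1.7/0.302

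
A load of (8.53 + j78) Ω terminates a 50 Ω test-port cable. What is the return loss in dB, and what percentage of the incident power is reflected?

RL ≈ 0.859 dB; 82.1% of incident power reflected

Γ = (-41.47 + j78)/(58.53 + j78), |Γ| = 0.906
RL = −20·log₁₀(0.906) = 0.859 dB
P_refl/P_inc = |Γ|² = 0.821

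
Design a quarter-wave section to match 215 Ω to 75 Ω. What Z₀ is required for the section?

Z_qwt = √(Z_0·R_L) = √(75 × 215) = √16120

Z_qwt ≈ 127 Ω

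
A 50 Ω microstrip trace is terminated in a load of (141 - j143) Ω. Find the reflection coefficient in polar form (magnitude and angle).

Γ ≈ 0.71 ∠ -20.7°

Γ = (Z_L − Z_0)/(Z_L + Z_0) = (91 − j143)/(191 − j143)
|Γ| = 169/239 = 0.71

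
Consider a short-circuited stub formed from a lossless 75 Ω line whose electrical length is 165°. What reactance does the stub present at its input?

X_in ≈ -20.1 Ω (capacitive)

tan(βl) = -0.268
For a short-circuited stub, Z_in = jZ_0·tan(βl)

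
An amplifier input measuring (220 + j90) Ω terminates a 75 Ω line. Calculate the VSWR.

VSWR ≈ 3.48

Γ = (Z_L − Z_0)/(Z_L + Z_0) = (145 + j90)/(295 + j90)
|Γ| = 171/308 = 0.553
VSWR = (1 + |Γ|)/(1 − |Γ|) = 1.55/0.447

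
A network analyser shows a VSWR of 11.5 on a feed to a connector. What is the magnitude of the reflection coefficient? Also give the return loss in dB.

|Γ| ≈ 0.84; return loss ≈ 1.51 dB

|Γ| = (S − 1)/(S + 1) = (11.5 − 1)/(11.5 + 1) = 10.5/12.5
RL = −20·log₁₀|Γ| = −20·log₁₀(0.84)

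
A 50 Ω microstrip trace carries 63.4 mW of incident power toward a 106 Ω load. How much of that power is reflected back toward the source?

Γ = (106 − 50)/(106 + 50) = 0.359
|Γ|² = 0.129
P_refl = |Γ|²·P_inc = 8.17 mW, P_del = (1 − |Γ|²)·P_inc = 55.2 mW

P_reflected ≈ 8.17 mW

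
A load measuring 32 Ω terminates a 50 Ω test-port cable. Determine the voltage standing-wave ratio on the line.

For a purely resistive load, VSWR = R_L/Z_0 or Z_0/R_L (whichever > 1) = 50/32

VSWR ≈ 1.56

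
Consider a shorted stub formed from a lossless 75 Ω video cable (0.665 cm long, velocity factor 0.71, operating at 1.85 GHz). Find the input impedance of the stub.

Z_in ≈ +j28.5 Ω

λ = v/f = 0.71·c / 1.85 GHz = 0.115 m
βl = 2π·l/λ = 2π × 0.0578 = 20.8°
tan(βl) = 0.38
For a shorted stub, Z_in = jZ_0·tan(βl)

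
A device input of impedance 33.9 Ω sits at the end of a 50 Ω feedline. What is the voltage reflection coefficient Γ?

Γ = -0.192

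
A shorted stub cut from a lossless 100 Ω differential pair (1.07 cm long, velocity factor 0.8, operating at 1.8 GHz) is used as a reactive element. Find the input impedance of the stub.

λ = v/f = 0.8·c / 1.8 GHz = 0.133 m
βl = 2π·l/λ = 2π × 0.0803 = 28.9°
tan(βl) = 0.552
For a shorted stub, Z_in = jZ_0·tan(βl)

Z_in ≈ +j55.2 Ω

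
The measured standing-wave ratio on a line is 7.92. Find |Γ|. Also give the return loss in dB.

|Γ| ≈ 0.776; return loss ≈ 2.21 dB

|Γ| = (S − 1)/(S + 1) = (7.92 − 1)/(7.92 + 1) = 6.92/8.92
RL = −20·log₁₀|Γ| = −20·log₁₀(0.776)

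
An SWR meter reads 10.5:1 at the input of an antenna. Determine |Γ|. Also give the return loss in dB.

|Γ| = (S − 1)/(S + 1) = (10.5 − 1)/(10.5 + 1) = 9.5/11.5
RL = −20·log₁₀|Γ| = −20·log₁₀(0.826)

|Γ| ≈ 0.826; return loss ≈ 1.66 dB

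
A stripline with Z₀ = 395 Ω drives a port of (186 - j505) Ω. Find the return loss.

RL ≈ 2.98 dB

Γ = (-209 − j505)/(581 − j505), |Γ| = 0.71
RL = −20·log₁₀|Γ| = −20·log₁₀(0.71)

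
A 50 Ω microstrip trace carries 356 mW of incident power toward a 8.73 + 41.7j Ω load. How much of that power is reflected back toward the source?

P_reflected ≈ 236 mW

|Γ| = |(-41.27 + j41.7)/(58.73 + j41.7)| = 0.815
|Γ|² = 0.663
P_refl = |Γ|²·P_inc = 236 mW, P_del = (1 − |Γ|²)·P_inc = 120 mW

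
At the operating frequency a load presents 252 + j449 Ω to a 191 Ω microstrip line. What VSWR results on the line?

VSWR ≈ 6.1

Γ = (Z_L − Z_0)/(Z_L + Z_0) = (61 + j449)/(443 + j449)
|Γ| = 453/631 = 0.718
VSWR = (1 + |Γ|)/(1 − |Γ|) = 1.72/0.282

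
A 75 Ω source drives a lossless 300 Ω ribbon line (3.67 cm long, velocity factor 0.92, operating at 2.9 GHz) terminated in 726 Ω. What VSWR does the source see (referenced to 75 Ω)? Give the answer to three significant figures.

VSWR ≈ 6.36

λ = v/f = 0.92·c / 2.9 GHz = 0.0952 m
βl = 2π·l/λ = 2π × 0.386 = 139°
tan(βl) = -0.875
Z_in = Z_0·(Z_L + jZ_0·tanβl)/(Z_0 + jZ_L·tanβl) = 234 + j233 Ω
Γ_s = (Z_in − Z_s)/(Z_in + Z_s) = (159 + j233)/(309 + j233), |Γ_s| = 0.728
VSWR = (1 + |Γ_s|)/(1 − |Γ_s|)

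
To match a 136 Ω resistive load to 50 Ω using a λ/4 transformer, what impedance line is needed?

Z_qwt = √(Z_0·R_L) = √(50 × 136) = √6800

Z_qwt ≈ 82.5 Ω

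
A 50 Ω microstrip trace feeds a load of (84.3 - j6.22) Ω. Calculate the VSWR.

VSWR ≈ 1.7

Γ = (Z_L − Z_0)/(Z_L + Z_0) = (34.3 − j6.22)/(134.3 − j6.22)
|Γ| = 34.9/134 = 0.259
VSWR = (1 + |Γ|)/(1 − |Γ|) = 1.26/0.741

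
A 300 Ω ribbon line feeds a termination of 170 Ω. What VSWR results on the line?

Γ = (170 − 300)/(170 + 300) = -0.277
VSWR = (1 + 0.277)/(1 − 0.277)

VSWR ≈ 1.76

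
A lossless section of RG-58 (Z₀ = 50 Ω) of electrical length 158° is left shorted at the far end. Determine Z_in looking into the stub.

Z_in ≈ −j20.2 Ω

tan(βl) = -0.404
For a shorted stub, Z_in = jZ_0·tan(βl)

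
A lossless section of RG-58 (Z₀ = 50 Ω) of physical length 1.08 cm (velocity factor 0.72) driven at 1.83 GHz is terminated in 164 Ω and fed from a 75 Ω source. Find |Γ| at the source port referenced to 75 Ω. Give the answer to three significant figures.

λ = v/f = 0.72·c / 1.83 GHz = 0.118 m
βl = 2π·l/λ = 2π × 0.0915 = 32.9°
tan(βl) = 0.648
Z_in = Z_0·(Z_L + jZ_0·tanβl)/(Z_0 + jZ_L·tanβl) = 42.2 − j57.3 Ω
Γ_s = (Z_in − Z_s)/(Z_in + Z_s) = (-32.8 − j57.3)/(117 − j57.3), |Γ_s| = 0.506

|Γ| ≈ 0.506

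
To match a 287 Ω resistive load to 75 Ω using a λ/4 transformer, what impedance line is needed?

Z_qwt ≈ 147 Ω

Z_qwt = √(Z_0·R_L) = √(75 × 287) = √21520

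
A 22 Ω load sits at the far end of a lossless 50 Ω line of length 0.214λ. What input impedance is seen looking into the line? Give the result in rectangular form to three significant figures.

Z_in ≈ 94 + j37.6 Ω

βl = 2π × 0.214 = 77°
tan(βl) = tan(77°) = 4.35
Z_in = Z_0·(Z_L + jZ_0·tanβl)/(Z_0 + jZ_L·tanβl)
     = 50·(22 + j217)/(50 + j95.6)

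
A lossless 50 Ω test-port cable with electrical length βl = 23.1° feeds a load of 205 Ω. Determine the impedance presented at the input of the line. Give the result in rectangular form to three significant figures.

tan(βl) = tan(23.1°) = 0.427
Z_in = Z_0·(Z_L + jZ_0·tanβl)/(Z_0 + jZ_L·tanβl)
     = 50·(205 + j21.3)/(50 + j87.4)

Z_in ≈ 59.7 − j83.1 Ω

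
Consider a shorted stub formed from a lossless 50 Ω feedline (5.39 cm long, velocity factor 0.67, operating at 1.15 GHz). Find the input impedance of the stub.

λ = v/f = 0.67·c / 1.15 GHz = 0.175 m
βl = 2π·l/λ = 2π × 0.308 = 111°
tan(βl) = -2.6
For a shorted stub, Z_in = jZ_0·tan(βl)

Z_in ≈ −j130 Ω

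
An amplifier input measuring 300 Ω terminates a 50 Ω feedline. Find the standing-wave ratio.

VSWR ≈ 6

Γ = (300 − 50)/(300 + 50) = 0.714
VSWR = (1 + 0.714)/(1 − 0.714)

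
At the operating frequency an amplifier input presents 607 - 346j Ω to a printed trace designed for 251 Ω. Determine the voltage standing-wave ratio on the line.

VSWR ≈ 3.32

Γ = (Z_L − Z_0)/(Z_L + Z_0) = (356 − j346)/(858 − j346)
|Γ| = 496/925 = 0.537
VSWR = (1 + |Γ|)/(1 − |Γ|) = 1.54/0.463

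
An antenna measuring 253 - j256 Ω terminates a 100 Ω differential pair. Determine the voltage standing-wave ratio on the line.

Γ = (Z_L − Z_0)/(Z_L + Z_0) = (153 − j256)/(353 − j256)
|Γ| = 298/436 = 0.684
VSWR = (1 + |Γ|)/(1 − |Γ|) = 1.68/0.316

VSWR ≈ 5.33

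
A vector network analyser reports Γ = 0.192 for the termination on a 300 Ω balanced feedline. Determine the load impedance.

Z_L ≈ 443 Ω

Z_L = Z_0·(1 + Γ)/(1 − Γ) = 300·(1.19)/(0.808)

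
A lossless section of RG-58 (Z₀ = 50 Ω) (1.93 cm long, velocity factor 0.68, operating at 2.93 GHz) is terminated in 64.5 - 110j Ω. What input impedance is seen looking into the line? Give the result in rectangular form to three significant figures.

Z_in ≈ 11.5 + j26.7 Ω

λ = v/f = 0.68·c / 2.93 GHz = 0.0696 m
βl = 2π·l/λ = 2π × 0.277 = 99.8°
tan(βl) = tan(99.8°) = -5.79
Z_in = Z_0·(Z_L + jZ_0·tanβl)/(Z_0 + jZ_L·tanβl)
     = 50·(64.5 − j400)/(-587 − j374)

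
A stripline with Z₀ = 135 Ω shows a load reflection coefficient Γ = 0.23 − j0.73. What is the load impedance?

Z_L = Z_0·(1 + Γ)/(1 − Γ) = 135·(1.23 − j0.73)/(0.77 + j0.73)

Z_L ≈ 49.7 − j175 Ω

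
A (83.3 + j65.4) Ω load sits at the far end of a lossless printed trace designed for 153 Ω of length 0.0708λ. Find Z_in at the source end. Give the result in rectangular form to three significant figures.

Z_in ≈ 146 + j126 Ω

βl = 2π × 0.0708 = 25.5°
tan(βl) = tan(25.5°) = 0.477
Z_in = Z_0·(Z_L + jZ_0·tanβl)/(Z_0 + jZ_L·tanβl)
     = 153·(83.3 + j138)/(122 + j39.7)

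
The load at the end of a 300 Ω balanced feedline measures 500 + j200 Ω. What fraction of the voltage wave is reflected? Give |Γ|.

|Γ| ≈ 0.343

Γ = (Z_L − Z_0)/(Z_L + Z_0) = (200 + j200)/(800 + j200)
|Γ| = 283/825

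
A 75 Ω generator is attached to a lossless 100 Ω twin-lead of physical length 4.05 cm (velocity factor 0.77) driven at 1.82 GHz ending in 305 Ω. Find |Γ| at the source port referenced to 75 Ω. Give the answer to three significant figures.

|Γ| ≈ 0.448

λ = v/f = 0.77·c / 1.82 GHz = 0.127 m
βl = 2π·l/λ = 2π × 0.319 = 115°
tan(βl) = -2.16
Z_in = Z_0·(Z_L + jZ_0·tanβl)/(Z_0 + jZ_L·tanβl) = 38.9 + j40.4 Ω
Γ_s = (Z_in − Z_s)/(Z_in + Z_s) = (-36.1 + j40.4)/(114 + j40.4), |Γ_s| = 0.448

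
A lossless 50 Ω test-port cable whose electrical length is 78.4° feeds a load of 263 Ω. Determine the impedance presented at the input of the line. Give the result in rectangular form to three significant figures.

tan(βl) = tan(78.4°) = 4.87
Z_in = Z_0·(Z_L + jZ_0·tanβl)/(Z_0 + jZ_L·tanβl)
     = 50·(263 + j244)/(50 + j1280)

Z_in ≈ 9.89 − j9.88 Ω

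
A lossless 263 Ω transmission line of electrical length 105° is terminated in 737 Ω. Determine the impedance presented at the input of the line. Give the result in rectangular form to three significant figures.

Z_in ≈ 99.7 + j60.9 Ω

tan(βl) = tan(105°) = -3.73
Z_in = Z_0·(Z_L + jZ_0·tanβl)/(Z_0 + jZ_L·tanβl)
     = 263·(737 − j982)/(263 − j2750)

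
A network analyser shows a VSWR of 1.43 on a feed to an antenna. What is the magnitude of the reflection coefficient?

|Γ| = (S − 1)/(S + 1) = (1.43 − 1)/(1.43 + 1) = 0.43/2.43

|Γ| ≈ 0.177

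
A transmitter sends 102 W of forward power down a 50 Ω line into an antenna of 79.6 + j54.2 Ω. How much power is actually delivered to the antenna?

P_delivered ≈ 82.3 W

|Γ| = |(29.6 + j54.2)/(129.6 + j54.2)| = 0.44
|Γ|² = 0.193
P_refl = |Γ|²·P_inc = 19.7 W, P_del = (1 − |Γ|²)·P_inc = 82.3 W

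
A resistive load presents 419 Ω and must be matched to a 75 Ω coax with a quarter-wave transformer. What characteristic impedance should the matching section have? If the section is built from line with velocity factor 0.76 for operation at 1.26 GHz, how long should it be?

Z_qwt ≈ 177 Ω; length ≈ 4.52 cm

Z_qwt = √(Z_0·R_L) = √(75 × 419) = √31420
λ = 0.76·c/f = 0.181 m, so l = λ/4 = 0.0452 m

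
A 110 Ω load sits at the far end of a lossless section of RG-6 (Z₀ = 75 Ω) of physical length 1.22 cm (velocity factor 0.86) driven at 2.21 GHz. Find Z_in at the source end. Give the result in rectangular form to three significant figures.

λ = v/f = 0.86·c / 2.21 GHz = 0.117 m
βl = 2π·l/λ = 2π × 0.105 = 37.6°
tan(βl) = tan(37.6°) = 0.771
Z_in = Z_0·(Z_L + jZ_0·tanβl)/(Z_0 + jZ_L·tanβl)
     = 75·(110 + j57.8)/(75 + j84.8)

Z_in ≈ 77 − j29.2 Ω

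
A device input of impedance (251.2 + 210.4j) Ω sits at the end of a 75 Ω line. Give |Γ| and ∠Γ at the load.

Γ ≈ 0.707 ∠ 17.2°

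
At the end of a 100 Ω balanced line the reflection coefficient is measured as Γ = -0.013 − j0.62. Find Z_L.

Z_L ≈ 43.6 − j87.9 Ω

Z_L = Z_0·(1 + Γ)/(1 − Γ) = 100·(0.987 − j0.62)/(1.01 + j0.62)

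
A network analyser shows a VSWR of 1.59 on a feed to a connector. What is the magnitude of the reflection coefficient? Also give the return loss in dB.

|Γ| ≈ 0.228; return loss ≈ 12.8 dB

|Γ| = (S − 1)/(S + 1) = (1.59 − 1)/(1.59 + 1) = 0.59/2.59
RL = −20·log₁₀|Γ| = −20·log₁₀(0.228)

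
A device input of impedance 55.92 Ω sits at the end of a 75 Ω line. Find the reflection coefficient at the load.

Γ = -0.146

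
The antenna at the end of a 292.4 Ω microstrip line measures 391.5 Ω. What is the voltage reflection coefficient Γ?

Γ = 0.145

Γ = (Z_L − Z_0)/(Z_L + Z_0) = (391.5 − 292.4)/(391.5 + 292.4) = 99.1/683.9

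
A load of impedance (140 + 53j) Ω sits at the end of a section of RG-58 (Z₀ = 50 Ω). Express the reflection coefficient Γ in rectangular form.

Γ = (Z_L − Z_0)/(Z_L + Z_0) = (90 + j53)/(190 + j53)

Γ ≈ 0.512 + j0.136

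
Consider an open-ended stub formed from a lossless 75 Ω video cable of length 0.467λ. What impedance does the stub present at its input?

βl = 2π × 0.467 = 168°
tan(βl) = -0.21
For an open-ended stub, Z_in = −jZ_0·cot(βl) = −jZ_0/tan(βl)

Z_in ≈ +j357 Ω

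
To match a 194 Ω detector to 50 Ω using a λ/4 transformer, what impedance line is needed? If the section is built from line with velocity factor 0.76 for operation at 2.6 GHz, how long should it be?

Z_qwt ≈ 98.5 Ω; length ≈ 2.19 cm

Z_qwt = √(Z_0·R_L) = √(50 × 194) = √9700
λ = 0.76·c/f = 0.0877 m, so l = λ/4 = 0.0219 m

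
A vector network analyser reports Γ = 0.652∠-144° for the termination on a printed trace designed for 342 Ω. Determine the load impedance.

Z_L = Z_0·(1 + Γ)/(1 − Γ) = 342·(0.473 − j0.383)/(1.53 + j0.383)

Z_L ≈ 79.3 − j106 Ω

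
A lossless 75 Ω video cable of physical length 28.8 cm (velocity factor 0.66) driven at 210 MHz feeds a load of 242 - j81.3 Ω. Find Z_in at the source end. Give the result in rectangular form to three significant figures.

Z_in ≈ 25.1 + j32.8 Ω

λ = v/f = 0.66·c / 210 MHz = 0.943 m
βl = 2π·l/λ = 2π × 0.305 = 110°
tan(βl) = tan(110°) = -2.75
Z_in = Z_0·(Z_L + jZ_0·tanβl)/(Z_0 + jZ_L·tanβl)
     = 75·(242 − j288)/(-149 − j666)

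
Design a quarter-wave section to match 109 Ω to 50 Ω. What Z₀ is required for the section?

Z_qwt ≈ 73.8 Ω

Z_qwt = √(Z_0·R_L) = √(50 × 109) = √5450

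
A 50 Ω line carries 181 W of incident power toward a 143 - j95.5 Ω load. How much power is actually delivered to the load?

|Γ| = |(93 − j95.5)/(193 − j95.5)| = 0.619
|Γ|² = 0.383
P_refl = |Γ|²·P_inc = 69.4 W, P_del = (1 − |Γ|²)·P_inc = 112 W

P_delivered ≈ 112 W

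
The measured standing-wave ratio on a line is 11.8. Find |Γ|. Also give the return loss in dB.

|Γ| ≈ 0.844; return loss ≈ 1.48 dB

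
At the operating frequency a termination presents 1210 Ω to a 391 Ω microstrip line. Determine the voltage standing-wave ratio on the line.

Γ = (1210 − 391)/(1210 + 391) = 0.512
VSWR = (1 + 0.512)/(1 − 0.512)

VSWR ≈ 3.09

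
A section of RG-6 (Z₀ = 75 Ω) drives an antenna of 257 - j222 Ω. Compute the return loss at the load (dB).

Γ = (182 − j222)/(332 − j222), |Γ| = 0.719
RL = −20·log₁₀|Γ| = −20·log₁₀(0.719)

RL ≈ 2.87 dB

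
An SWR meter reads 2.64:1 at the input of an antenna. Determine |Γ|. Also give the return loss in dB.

|Γ| = (S − 1)/(S + 1) = (2.64 − 1)/(2.64 + 1) = 1.64/3.64
RL = −20·log₁₀|Γ| = −20·log₁₀(0.451)

|Γ| ≈ 0.451; return loss ≈ 6.93 dB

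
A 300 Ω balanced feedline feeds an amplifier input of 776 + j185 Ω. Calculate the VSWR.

VSWR ≈ 2.76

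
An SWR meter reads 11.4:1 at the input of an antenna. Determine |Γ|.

|Γ| = (S − 1)/(S + 1) = (11.4 − 1)/(11.4 + 1) = 10.4/12.4

|Γ| ≈ 0.839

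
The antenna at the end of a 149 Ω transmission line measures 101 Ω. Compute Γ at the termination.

Γ = -0.192

Γ = (Z_L − Z_0)/(Z_L + Z_0) = (101 − 149)/(101 + 149) = -48/250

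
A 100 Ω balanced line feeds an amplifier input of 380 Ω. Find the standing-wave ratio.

VSWR ≈ 3.8

Γ = (380 − 100)/(380 + 100) = 0.583
VSWR = (1 + 0.583)/(1 − 0.583)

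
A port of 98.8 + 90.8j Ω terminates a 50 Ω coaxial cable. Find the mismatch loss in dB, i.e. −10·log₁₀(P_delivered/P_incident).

Γ = (48.8 + j90.8)/(148.8 + j90.8), |Γ| = 0.591
|Γ|² = 0.35, so P_del/P_inc = 1 − |Γ|² = 0.65
ML = −10·log₁₀(1 − |Γ|²)

mismatch loss ≈ 1.87 dB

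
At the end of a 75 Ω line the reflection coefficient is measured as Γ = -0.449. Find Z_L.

Z_L ≈ 28.5 Ω

Z_L = Z_0·(1 + Γ)/(1 − Γ) = 75·(0.551)/(1.45)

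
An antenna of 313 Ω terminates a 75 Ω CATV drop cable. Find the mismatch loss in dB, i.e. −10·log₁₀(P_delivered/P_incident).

Γ = (313 − 75)/(313 + 75) = 0.613
|Γ|² = 0.376, so P_del/P_inc = 1 − |Γ|² = 0.624
ML = −10·log₁₀(1 − |Γ|²)

mismatch loss ≈ 2.05 dB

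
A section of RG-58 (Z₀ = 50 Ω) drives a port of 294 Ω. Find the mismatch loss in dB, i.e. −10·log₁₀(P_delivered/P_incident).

mismatch loss ≈ 3.04 dB

Γ = (294 − 50)/(294 + 50) = 0.709
|Γ|² = 0.503, so P_del/P_inc = 1 − |Γ|² = 0.497
ML = −10·log₁₀(1 − |Γ|²)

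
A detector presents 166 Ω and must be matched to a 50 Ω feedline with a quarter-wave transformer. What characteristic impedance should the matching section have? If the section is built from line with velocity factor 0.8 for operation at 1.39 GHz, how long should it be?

Z_qwt ≈ 91.1 Ω; length ≈ 4.32 cm

Z_qwt = √(Z_0·R_L) = √(50 × 166) = √8300
λ = 0.8·c/f = 0.173 m, so l = λ/4 = 0.0432 m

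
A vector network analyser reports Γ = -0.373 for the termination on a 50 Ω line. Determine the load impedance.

Z_L = Z_0·(1 + Γ)/(1 − Γ) = 50·(0.627)/(1.37)

Z_L ≈ 22.8 Ω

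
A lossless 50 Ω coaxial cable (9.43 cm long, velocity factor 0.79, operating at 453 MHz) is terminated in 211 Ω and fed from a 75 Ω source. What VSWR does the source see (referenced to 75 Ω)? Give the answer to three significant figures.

λ = v/f = 0.79·c / 453 MHz = 0.523 m
βl = 2π·l/λ = 2π × 0.18 = 64.9°
tan(βl) = 2.13
Z_in = Z_0·(Z_L + jZ_0·tanβl)/(Z_0 + jZ_L·tanβl) = 14.3 − j21.8 Ω
Γ_s = (Z_in − Z_s)/(Z_in + Z_s) = (-60.7 − j21.8)/(89.3 − j21.8), |Γ_s| = 0.702
VSWR = (1 + |Γ_s|)/(1 − |Γ_s|)

VSWR ≈ 5.72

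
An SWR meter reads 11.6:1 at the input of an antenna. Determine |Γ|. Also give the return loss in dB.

|Γ| ≈ 0.841; return loss ≈ 1.5 dB

|Γ| = (S − 1)/(S + 1) = (11.6 − 1)/(11.6 + 1) = 10.6/12.6
RL = −20·log₁₀|Γ| = −20·log₁₀(0.841)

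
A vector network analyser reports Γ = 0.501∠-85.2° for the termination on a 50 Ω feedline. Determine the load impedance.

Z_L = Z_0·(1 + Γ)/(1 − Γ) = 50·(1.04 − j0.499)/(0.958 + j0.499)

Z_L ≈ 32.1 − j42.8 Ω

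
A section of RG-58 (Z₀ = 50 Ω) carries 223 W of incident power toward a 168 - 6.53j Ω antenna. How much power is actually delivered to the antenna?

|Γ| = |(118 − j6.53)/(218 − j6.53)| = 0.542
|Γ|² = 0.294
P_refl = |Γ|²·P_inc = 65.5 W, P_del = (1 − |Γ|²)·P_inc = 158 W

P_delivered ≈ 158 W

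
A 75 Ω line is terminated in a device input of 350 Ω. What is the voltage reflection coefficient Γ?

Γ = 0.647

Γ = (Z_L − Z_0)/(Z_L + Z_0) = (350 − 75)/(350 + 75) = 275/425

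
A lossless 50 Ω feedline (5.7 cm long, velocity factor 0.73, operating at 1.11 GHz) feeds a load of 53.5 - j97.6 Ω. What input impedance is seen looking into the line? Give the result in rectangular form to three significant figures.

λ = v/f = 0.73·c / 1.11 GHz = 0.197 m
βl = 2π·l/λ = 2π × 0.289 = 104°
tan(βl) = tan(104°) = -4.01
Z_in = Z_0·(Z_L + jZ_0·tanβl)/(Z_0 + jZ_L·tanβl)
     = 50·(53.5 − j298)/(-341 − j214)

Z_in ≈ 14.1 + j34.8 Ω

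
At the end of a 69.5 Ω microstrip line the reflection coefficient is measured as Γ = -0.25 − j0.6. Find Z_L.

Z_L ≈ 20.9 − j43.4 Ω

Z_L = Z_0·(1 + Γ)/(1 − Γ) = 69.5·(0.75 − j0.6)/(1.25 + j0.6)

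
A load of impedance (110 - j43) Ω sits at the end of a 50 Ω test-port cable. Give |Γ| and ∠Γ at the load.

Γ ≈ 0.446 ∠ -20.6°

Γ = (Z_L − Z_0)/(Z_L + Z_0) = (60 − j43)/(160 − j43)
|Γ| = 73.8/166 = 0.446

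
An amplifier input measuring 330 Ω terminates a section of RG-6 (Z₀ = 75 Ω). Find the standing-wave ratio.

VSWR ≈ 4.4

For a purely resistive load, VSWR = R_L/Z_0 or Z_0/R_L (whichever > 1) = 330/75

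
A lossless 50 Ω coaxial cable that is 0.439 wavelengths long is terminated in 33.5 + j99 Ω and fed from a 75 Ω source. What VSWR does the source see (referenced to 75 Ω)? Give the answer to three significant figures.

βl = 2π × 0.439 = 158°
tan(βl) = -0.403
Z_in = Z_0·(Z_L + jZ_0·tanβl)/(Z_0 + jZ_L·tanβl) = 11.8 + j45.6 Ω
Γ_s = (Z_in − Z_s)/(Z_in + Z_s) = (-63.2 + j45.6)/(86.8 + j45.6), |Γ_s| = 0.795
VSWR = (1 + |Γ_s|)/(1 − |Γ_s|)

VSWR ≈ 8.77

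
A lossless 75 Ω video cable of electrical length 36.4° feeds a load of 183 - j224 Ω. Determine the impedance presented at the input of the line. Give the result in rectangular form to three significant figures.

tan(βl) = tan(36.4°) = 0.737
Z_in = Z_0·(Z_L + jZ_0·tanβl)/(Z_0 + jZ_L·tanβl)
     = 75·(183 − j169)/(240 + j135)

Z_in ≈ 20.9 − j64.5 Ω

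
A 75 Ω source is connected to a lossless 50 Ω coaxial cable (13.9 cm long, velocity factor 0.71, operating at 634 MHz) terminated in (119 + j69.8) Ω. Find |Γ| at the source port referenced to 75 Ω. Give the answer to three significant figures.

λ = v/f = 0.71·c / 634 MHz = 0.336 m
βl = 2π·l/λ = 2π × 0.414 = 149°
tan(βl) = -0.602
Z_in = Z_0·(Z_L + jZ_0·tanβl)/(Z_0 + jZ_L·tanβl) = 29.8 + j44.8 Ω
Γ_s = (Z_in − Z_s)/(Z_in + Z_s) = (-45.2 + j44.8)/(105 + j44.8), |Γ_s| = 0.558

|Γ| ≈ 0.558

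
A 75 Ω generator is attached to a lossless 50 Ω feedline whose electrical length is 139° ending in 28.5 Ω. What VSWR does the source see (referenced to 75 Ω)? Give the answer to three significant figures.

VSWR ≈ 2.11

tan(βl) = -0.869
Z_in = Z_0·(Z_L + jZ_0·tanβl)/(Z_0 + jZ_L·tanβl) = 40.2 − j23.6 Ω
Γ_s = (Z_in − Z_s)/(Z_in + Z_s) = (-34.8 − j23.6)/(115 − j23.6), |Γ_s| = 0.358
VSWR = (1 + |Γ_s|)/(1 − |Γ_s|)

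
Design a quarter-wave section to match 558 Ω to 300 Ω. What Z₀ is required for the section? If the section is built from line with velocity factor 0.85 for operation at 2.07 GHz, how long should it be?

Z_qwt ≈ 409 Ω; length ≈ 3.08 cm

Z_qwt = √(Z_0·R_L) = √(300 × 558) = √167400
λ = 0.85·c/f = 0.123 m, so l = λ/4 = 0.0308 m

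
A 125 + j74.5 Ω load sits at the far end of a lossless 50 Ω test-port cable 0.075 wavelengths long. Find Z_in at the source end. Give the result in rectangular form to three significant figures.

βl = 2π × 0.075 = 27°
tan(βl) = tan(27°) = 0.51
Z_in = Z_0·(Z_L + jZ_0·tanβl)/(Z_0 + jZ_L·tanβl)
     = 50·(125 + j100)/(12 + j63.7)

Z_in ≈ 93.7 − j80.4 Ω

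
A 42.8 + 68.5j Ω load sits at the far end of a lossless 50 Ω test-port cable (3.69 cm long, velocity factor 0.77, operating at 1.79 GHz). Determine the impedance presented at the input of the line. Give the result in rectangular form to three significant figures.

λ = v/f = 0.77·c / 1.79 GHz = 0.129 m
βl = 2π·l/λ = 2π × 0.286 = 103°
tan(βl) = tan(103°) = -4.35
Z_in = Z_0·(Z_L + jZ_0·tanβl)/(Z_0 + jZ_L·tanβl)
     = 50·(42.8 − j149)/(348 − j186)

Z_in ≈ 13.7 − j14.1 Ω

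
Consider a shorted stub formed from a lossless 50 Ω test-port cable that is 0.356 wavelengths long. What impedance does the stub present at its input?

βl = 2π × 0.356 = 128°
tan(βl) = -1.27
For a shorted stub, Z_in = jZ_0·tan(βl)

Z_in ≈ −j63.6 Ω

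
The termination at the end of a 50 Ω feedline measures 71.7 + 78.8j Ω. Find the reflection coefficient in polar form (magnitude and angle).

Γ = (Z_L − Z_0)/(Z_L + Z_0) = (21.7 + j78.8)/(121.7 + j78.8)
|Γ| = 81.7/145 = 0.564

Γ ≈ 0.564 ∠ 41.7°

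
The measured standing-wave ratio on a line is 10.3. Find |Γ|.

|Γ| = (S − 1)/(S + 1) = (10.3 − 1)/(10.3 + 1) = 9.3/11.3

|Γ| ≈ 0.823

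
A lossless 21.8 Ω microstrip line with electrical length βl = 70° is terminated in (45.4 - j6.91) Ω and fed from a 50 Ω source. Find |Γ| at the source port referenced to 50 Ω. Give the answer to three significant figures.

tan(βl) = 2.75
Z_in = Z_0·(Z_L + jZ_0·tanβl)/(Z_0 + jZ_L·tanβl) = 10.7 − j4.43 Ω
Γ_s = (Z_in − Z_s)/(Z_in + Z_s) = (-39.3 − j4.43)/(60.7 − j4.43), |Γ_s| = 0.65

|Γ| ≈ 0.65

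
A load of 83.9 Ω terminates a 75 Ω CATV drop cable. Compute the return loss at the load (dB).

RL ≈ 25 dB

Γ = (83.9 − 75)/(83.9 + 75) = 0.056
RL = −20·log₁₀|Γ| = −20·log₁₀(0.056)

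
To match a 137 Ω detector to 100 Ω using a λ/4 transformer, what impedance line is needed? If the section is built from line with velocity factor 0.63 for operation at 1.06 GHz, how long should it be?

Z_qwt = √(Z_0·R_L) = √(100 × 137) = √13700
λ = 0.63·c/f = 0.178 m, so l = λ/4 = 0.0446 m

Z_qwt ≈ 117 Ω; length ≈ 4.46 cm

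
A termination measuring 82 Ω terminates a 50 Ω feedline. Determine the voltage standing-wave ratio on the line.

VSWR ≈ 1.64

Γ = (82 − 50)/(82 + 50) = 0.242
VSWR = (1 + 0.242)/(1 − 0.242)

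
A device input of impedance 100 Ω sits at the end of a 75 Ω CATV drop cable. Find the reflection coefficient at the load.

Γ = 0.143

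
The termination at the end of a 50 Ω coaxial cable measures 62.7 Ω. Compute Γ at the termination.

Γ = 0.113

Γ = (Z_L − Z_0)/(Z_L + Z_0) = (62.7 − 50)/(62.7 + 50) = 12.7/112.7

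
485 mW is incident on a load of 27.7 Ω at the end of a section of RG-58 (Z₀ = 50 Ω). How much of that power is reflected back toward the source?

P_reflected ≈ 39.9 mW

Γ = (27.7 − 50)/(27.7 + 50) = -0.287
|Γ|² = 0.0824
P_refl = |Γ|²·P_inc = 39.9 mW, P_del = (1 − |Γ|²)·P_inc = 445 mW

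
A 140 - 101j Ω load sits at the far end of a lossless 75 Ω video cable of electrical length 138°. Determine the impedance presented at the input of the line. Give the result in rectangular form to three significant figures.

Z_in ≈ 88.3 + j94.5 Ω

tan(βl) = tan(138°) = -0.9
Z_in = Z_0·(Z_L + jZ_0·tanβl)/(Z_0 + jZ_L·tanβl)
     = 75·(140 − j169)/(-15.9 − j126)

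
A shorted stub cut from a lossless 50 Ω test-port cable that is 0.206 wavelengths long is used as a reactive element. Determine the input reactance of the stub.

X_in ≈ 176 Ω (inductive)

βl = 2π × 0.206 = 74.2°
tan(βl) = 3.52
For a shorted stub, Z_in = jZ_0·tan(βl)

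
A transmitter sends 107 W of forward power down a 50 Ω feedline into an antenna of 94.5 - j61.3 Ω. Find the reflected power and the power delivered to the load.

P_reflected ≈ 24.9 W; P_delivered ≈ 82.1 W

|Γ| = |(44.5 − j61.3)/(144.5 − j61.3)| = 0.483
|Γ|² = 0.233
P_refl = |Γ|²·P_inc = 24.9 W, P_del = (1 − |Γ|²)·P_inc = 82.1 W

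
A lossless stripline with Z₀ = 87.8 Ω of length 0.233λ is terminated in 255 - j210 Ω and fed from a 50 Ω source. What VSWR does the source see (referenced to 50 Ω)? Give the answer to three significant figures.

βl = 2π × 0.233 = 83.9°
tan(βl) = 9.33
Z_in = Z_0·(Z_L + jZ_0·tanβl)/(Z_0 + jZ_L·tanβl) = 17.6 + j5.7 Ω
Γ_s = (Z_in − Z_s)/(Z_in + Z_s) = (-32.4 + j5.7)/(67.6 + j5.7), |Γ_s| = 0.486
VSWR = (1 + |Γ_s|)/(1 − |Γ_s|)

VSWR ≈ 2.89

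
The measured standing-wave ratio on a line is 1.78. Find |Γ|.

|Γ| ≈ 0.281

|Γ| = (S − 1)/(S + 1) = (1.78 − 1)/(1.78 + 1) = 0.78/2.78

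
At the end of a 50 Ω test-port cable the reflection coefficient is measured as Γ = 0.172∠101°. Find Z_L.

Z_L = Z_0·(1 + Γ)/(1 − Γ) = 50·(0.967 + j0.169)/(1.03 − j0.169)

Z_L ≈ 44.3 + j15.4 Ω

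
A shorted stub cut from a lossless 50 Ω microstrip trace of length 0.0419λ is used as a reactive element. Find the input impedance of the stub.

Z_in ≈ +j13.5 Ω

βl = 2π × 0.0419 = 15.1°
tan(βl) = 0.27
For a shorted stub, Z_in = jZ_0·tan(βl)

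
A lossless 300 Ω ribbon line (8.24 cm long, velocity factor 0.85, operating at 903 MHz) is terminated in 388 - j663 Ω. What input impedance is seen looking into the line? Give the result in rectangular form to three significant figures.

λ = v/f = 0.85·c / 903 MHz = 0.282 m
βl = 2π·l/λ = 2π × 0.292 = 105°
tan(βl) = tan(105°) = -3.72
Z_in = Z_0·(Z_L + jZ_0·tanβl)/(Z_0 + jZ_L·tanβl)
     = 300·(388 − j1780)/(-2170 − j1440)

Z_in ≈ 76.5 + j195 Ω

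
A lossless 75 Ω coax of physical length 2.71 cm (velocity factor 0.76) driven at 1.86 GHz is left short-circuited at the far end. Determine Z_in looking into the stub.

λ = v/f = 0.76·c / 1.86 GHz = 0.123 m
βl = 2π·l/λ = 2π × 0.221 = 79.6°
tan(βl) = 5.44
For a short-circuited stub, Z_in = jZ_0·tan(βl)

Z_in ≈ +j408 Ω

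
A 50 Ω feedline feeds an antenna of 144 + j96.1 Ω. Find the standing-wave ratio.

Γ = (Z_L − Z_0)/(Z_L + Z_0) = (94 + j96.1)/(194 + j96.1)
|Γ| = 134/216 = 0.621
VSWR = (1 + |Γ|)/(1 − |Γ|) = 1.62/0.379

VSWR ≈ 4.28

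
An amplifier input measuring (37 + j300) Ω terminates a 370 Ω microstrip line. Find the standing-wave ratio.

VSWR ≈ 16.6

Γ = (Z_L − Z_0)/(Z_L + Z_0) = (-333 + j300)/(407 + j300)
|Γ| = 448/506 = 0.886
VSWR = (1 + |Γ|)/(1 − |Γ|) = 1.89/0.114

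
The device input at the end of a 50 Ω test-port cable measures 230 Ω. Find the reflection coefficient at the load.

Γ = (Z_L − Z_0)/(Z_L + Z_0) = (230 − 50)/(230 + 50) = 180/280

Γ = 0.643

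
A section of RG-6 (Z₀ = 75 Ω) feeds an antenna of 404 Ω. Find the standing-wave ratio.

VSWR ≈ 5.39

For a purely resistive load, VSWR = R_L/Z_0 or Z_0/R_L (whichever > 1) = 404/75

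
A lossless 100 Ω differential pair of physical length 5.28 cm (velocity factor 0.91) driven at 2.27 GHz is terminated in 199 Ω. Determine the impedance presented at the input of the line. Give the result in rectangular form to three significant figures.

Z_in ≈ 141 + j72.6 Ω

λ = v/f = 0.91·c / 2.27 GHz = 0.12 m
βl = 2π·l/λ = 2π × 0.439 = 158°
tan(βl) = tan(158°) = -0.403
Z_in = Z_0·(Z_L + jZ_0·tanβl)/(Z_0 + jZ_L·tanβl)
     = 100·(199 − j40.3)/(100 − j80.2)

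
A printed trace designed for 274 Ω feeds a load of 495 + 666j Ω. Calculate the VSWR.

VSWR ≈ 5.45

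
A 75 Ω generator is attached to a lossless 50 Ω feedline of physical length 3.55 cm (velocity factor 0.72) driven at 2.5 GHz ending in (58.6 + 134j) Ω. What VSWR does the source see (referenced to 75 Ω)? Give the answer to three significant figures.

VSWR ≈ 9.27

λ = v/f = 0.72·c / 2.5 GHz = 0.0864 m
βl = 2π·l/λ = 2π × 0.411 = 148°
tan(βl) = -0.627
Z_in = Z_0·(Z_L + jZ_0·tanβl)/(Z_0 + jZ_L·tanβl) = 10.6 + j41.2 Ω
Γ_s = (Z_in − Z_s)/(Z_in + Z_s) = (-64.4 + j41.2)/(85.6 + j41.2), |Γ_s| = 0.805
VSWR = (1 + |Γ_s|)/(1 − |Γ_s|)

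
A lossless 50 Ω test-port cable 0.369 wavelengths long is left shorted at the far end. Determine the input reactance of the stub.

X_in ≈ -53.9 Ω (capacitive)

βl = 2π × 0.369 = 133°
tan(βl) = -1.08
For a shorted stub, Z_in = jZ_0·tan(βl)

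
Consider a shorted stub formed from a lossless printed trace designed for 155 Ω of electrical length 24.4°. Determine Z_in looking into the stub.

Z_in ≈ +j70.3 Ω

tan(βl) = 0.454
For a shorted stub, Z_in = jZ_0·tan(βl)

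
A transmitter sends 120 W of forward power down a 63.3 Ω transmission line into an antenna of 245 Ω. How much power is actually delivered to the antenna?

Γ = (245 − 63.3)/(245 + 63.3) = 0.589
|Γ|² = 0.347
P_refl = |Γ|²·P_inc = 41.7 W, P_del = (1 − |Γ|²)·P_inc = 78.3 W

P_delivered ≈ 78.3 W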